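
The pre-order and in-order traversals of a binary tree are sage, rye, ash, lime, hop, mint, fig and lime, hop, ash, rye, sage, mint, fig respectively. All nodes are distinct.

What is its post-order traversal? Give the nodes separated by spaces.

The first element of pre-order is the root; it splits in-order into left and right subtrees.
Root sage: left subtree has 4 nodes {lime, hop, ash, rye}, right has 2 {mint, fig}.
  Root rye: left subtree has 3 nodes {lime, hop, ash}, right has 0 { }.
    Root ash: left subtree has 2 nodes {lime, hop}, right has 0 { }.
      Root lime: left subtree has 0 nodes { }, right has 1 {hop}.
  Root mint: left subtree has 0 nodes { }, right has 1 {fig}.

hop lime ash rye fig mint sage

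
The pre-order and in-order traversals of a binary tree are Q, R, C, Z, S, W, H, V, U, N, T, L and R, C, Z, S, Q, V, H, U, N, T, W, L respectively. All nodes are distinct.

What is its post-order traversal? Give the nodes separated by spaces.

S Z C R V T N U H L W Q

The first element of pre-order is the root; it splits in-order into left and right subtrees.
Root Q: left subtree has 4 nodes {R, C, Z, S}, right has 7 {V, H, U, N, T, W, L}.
  Root R: left subtree has 0 nodes { }, right has 3 {C, Z, S}.
    Root C: left subtree has 0 nodes { }, right has 2 {Z, S}.
      Root Z: left subtree has 0 nodes { }, right has 1 {S}.
  Root W: left subtree has 5 nodes {V, H, U, N, T}, right has 1 {L}.
    Root H: left subtree has 1 node {V}, right has 3 {U, N, T}.
      Root U: left subtree has 0 nodes { }, right has 2 {N, T}.
        Root N: left subtree has 0 nodes { }, right has 1 {T}.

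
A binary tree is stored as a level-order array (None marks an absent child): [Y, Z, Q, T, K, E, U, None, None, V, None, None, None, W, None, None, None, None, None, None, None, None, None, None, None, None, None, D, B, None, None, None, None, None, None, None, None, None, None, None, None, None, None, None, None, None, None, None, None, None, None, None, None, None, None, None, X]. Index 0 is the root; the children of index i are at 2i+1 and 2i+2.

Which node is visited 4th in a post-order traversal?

Z

Post-order visits the left subtree, then the right subtree, then the node.
At Y: go left to Z.
  At Z: go left to T.
    T is a leaf — visit T.
  At Z: go right to K.
    At K: go left to V.
      V is a leaf — visit V.
    At K: no right child.
    Visit K.
  Visit Z.
At Y: go right to Q.
  At Q: go left to E.
    E is a leaf — visit E.
  At Q: go right to U.
    At U: go left to W.
      At W: go left to D.
        At D: no left child.
        At D: go right to X.
          X is a leaf — visit X.
        Visit D.
      At W: go right to B.
        B is a leaf — visit B.
      Visit W.
    At U: no right child.
    Visit U.
  Visit Q.
Visit Y.
Full post-order sequence: T, V, K, Z, E, X, D, B, W, U, Q, Y.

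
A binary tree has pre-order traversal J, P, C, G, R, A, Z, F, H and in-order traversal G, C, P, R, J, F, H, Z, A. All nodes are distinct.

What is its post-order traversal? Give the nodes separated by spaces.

The first element of pre-order is the root; it splits in-order into left and right subtrees.
Root J: left subtree has 4 nodes {G, C, P, R}, right has 4 {F, H, Z, A}.
  Root P: left subtree has 2 nodes {G, C}, right has 1 {R}.
    Root C: left subtree has 1 node {G}, right has 0 { }.
  Root A: left subtree has 3 nodes {F, H, Z}, right has 0 { }.
    Root Z: left subtree has 2 nodes {F, H}, right has 0 { }.
      Root F: left subtree has 0 nodes { }, right has 1 {H}.

G C R P H F Z A J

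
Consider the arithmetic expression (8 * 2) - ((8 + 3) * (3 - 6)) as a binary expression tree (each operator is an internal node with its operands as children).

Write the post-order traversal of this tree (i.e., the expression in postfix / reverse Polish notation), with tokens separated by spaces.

8 2 * 8 3 + 3 6 - * -

Post-order on an expression tree gives postfix notation: for each operator, emit left operand, right operand, then the operator.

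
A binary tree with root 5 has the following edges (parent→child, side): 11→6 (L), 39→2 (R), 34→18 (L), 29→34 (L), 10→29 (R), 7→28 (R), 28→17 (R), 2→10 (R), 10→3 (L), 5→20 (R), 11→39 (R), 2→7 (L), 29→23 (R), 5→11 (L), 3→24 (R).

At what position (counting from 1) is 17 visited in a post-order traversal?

Post-order visits the left subtree, then the right subtree, then the node.
At 5: go left to 11.
  At 11: go left to 6.
    6 is a leaf — visit 6.
  At 11: go right to 39.
    At 39: no left child.
    At 39: go right to 2.
      At 2: go left to 7.
        At 7: no left child.
        At 7: go right to 28.
          At 28: no left child.
          At 28: go right to 17.
            17 is a leaf — visit 17.
          Visit 28.
        Visit 7.
      At 2: go right to 10.
        At 10: go left to 3.
          At 3: no left child.
          At 3: go right to 24.
            24 is a leaf — visit 24.
          Visit 3.
        At 10: go right to 29.
          At 29: go left to 34.
            At 34: go left to 18.
              18 is a leaf — visit 18.
            At 34: no right child.
            Visit 34.
          At 29: go right to 23.
            23 is a leaf — visit 23.
          Visit 29.
        Visit 10.
      Visit 2.
    Visit 39.
  Visit 11.
At 5: go right to 20.
  20 is a leaf — visit 20.
Visit 5.
Full post-order sequence: 6, 17, 28, 7, 24, 3, 18, 34, 23, 29, 10, 2, 39, 11, 20, 5.

2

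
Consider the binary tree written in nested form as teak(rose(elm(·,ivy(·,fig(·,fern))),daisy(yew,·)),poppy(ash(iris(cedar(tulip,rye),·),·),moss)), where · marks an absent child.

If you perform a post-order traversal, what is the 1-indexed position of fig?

2

Post-order visits the left subtree, then the right subtree, then the node.
At teak: go left to rose.
  At rose: go left to elm.
    At elm: no left child.
    At elm: go right to ivy.
      At ivy: no left child.
      At ivy: go right to fig.
        At fig: no left child.
        At fig: go right to fern.
          fern is a leaf — visit fern.
        Visit fig.
      Visit ivy.
    Visit elm.
  At rose: go right to daisy.
    At daisy: go left to yew.
      yew is a leaf — visit yew.
    At daisy: no right child.
    Visit daisy.
  Visit rose.
At teak: go right to poppy.
  At poppy: go left to ash.
    At ash: go left to iris.
      At iris: go left to cedar.
        At cedar: go left to tulip.
          tulip is a leaf — visit tulip.
        At cedar: go right to rye.
          rye is a leaf — visit rye.
        Visit cedar.
      At iris: no right child.
      Visit iris.
    At ash: no right child.
    Visit ash.
  At poppy: go right to moss.
    moss is a leaf — visit moss.
  Visit poppy.
Visit teak.
Full post-order sequence: fern, fig, ivy, elm, yew, daisy, rose, tulip, rye, cedar, iris, ash, moss, poppy, teak.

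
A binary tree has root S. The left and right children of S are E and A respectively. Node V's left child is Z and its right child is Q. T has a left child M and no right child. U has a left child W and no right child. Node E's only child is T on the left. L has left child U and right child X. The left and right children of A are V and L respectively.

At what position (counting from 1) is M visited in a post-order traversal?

Post-order visits the left subtree, then the right subtree, then the node.
At S: go left to E.
  At E: go left to T.
    At T: go left to M.
      M is a leaf — visit M.
    At T: no right child.
    Visit T.
  At E: no right child.
  Visit E.
At S: go right to A.
  At A: go left to V.
    At V: go left to Z.
      Z is a leaf — visit Z.
    At V: go right to Q.
      Q is a leaf — visit Q.
    Visit V.
  At A: go right to L.
    At L: go left to U.
      At U: go left to W.
        W is a leaf — visit W.
      At U: no right child.
      Visit U.
    At L: go right to X.
      X is a leaf — visit X.
    Visit L.
  Visit A.
Visit S.
Full post-order sequence: M, T, E, Z, Q, V, W, U, X, L, A, S.

1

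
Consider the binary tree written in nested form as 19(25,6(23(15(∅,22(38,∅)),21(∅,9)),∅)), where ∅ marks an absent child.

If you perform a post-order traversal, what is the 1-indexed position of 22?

3

Post-order visits the left subtree, then the right subtree, then the node.
At 19: go left to 25.
  25 is a leaf — visit 25.
At 19: go right to 6.
  At 6: go left to 23.
    At 23: go left to 15.
      At 15: no left child.
      At 15: go right to 22.
        At 22: go left to 38.
          38 is a leaf — visit 38.
        At 22: no right child.
        Visit 22.
      Visit 15.
    At 23: go right to 21.
      At 21: no left child.
      At 21: go right to 9.
        9 is a leaf — visit 9.
      Visit 21.
    Visit 23.
  At 6: no right child.
  Visit 6.
Visit 19.
Full post-order sequence: 25, 38, 22, 15, 9, 21, 23, 6, 19.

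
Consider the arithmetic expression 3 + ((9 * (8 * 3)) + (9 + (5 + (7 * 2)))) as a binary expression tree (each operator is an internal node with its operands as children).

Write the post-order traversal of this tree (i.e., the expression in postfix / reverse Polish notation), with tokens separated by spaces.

3 9 8 3 * * 9 5 7 2 * + + + +

Post-order on an expression tree gives postfix notation: for each operator, emit left operand, right operand, then the operator.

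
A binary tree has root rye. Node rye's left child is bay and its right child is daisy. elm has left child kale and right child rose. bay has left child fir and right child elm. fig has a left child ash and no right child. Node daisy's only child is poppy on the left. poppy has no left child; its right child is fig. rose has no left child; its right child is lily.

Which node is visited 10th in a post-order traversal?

daisy

Post-order visits the left subtree, then the right subtree, then the node.
At rye: go left to bay.
  At bay: go left to fir.
    fir is a leaf — visit fir.
  At bay: go right to elm.
    At elm: go left to kale.
      kale is a leaf — visit kale.
    At elm: go right to rose.
      At rose: no left child.
      At rose: go right to lily.
        lily is a leaf — visit lily.
      Visit rose.
    Visit elm.
  Visit bay.
At rye: go right to daisy.
  At daisy: go left to poppy.
    At poppy: no left child.
    At poppy: go right to fig.
      At fig: go left to ash.
        ash is a leaf — visit ash.
      At fig: no right child.
      Visit fig.
    Visit poppy.
  At daisy: no right child.
  Visit daisy.
Visit rye.
Full post-order sequence: fir, kale, lily, rose, elm, bay, ash, fig, poppy, daisy, rye.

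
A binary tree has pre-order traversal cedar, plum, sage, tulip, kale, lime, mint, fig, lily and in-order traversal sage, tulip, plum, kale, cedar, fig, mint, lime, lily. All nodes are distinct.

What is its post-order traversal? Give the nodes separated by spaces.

tulip sage kale plum fig mint lily lime cedar

The first element of pre-order is the root; it splits in-order into left and right subtrees.
Root cedar: left subtree has 4 nodes {sage, tulip, plum, kale}, right has 4 {fig, mint, lime, lily}.
  Root plum: left subtree has 2 nodes {sage, tulip}, right has 1 {kale}.
    Root sage: left subtree has 0 nodes { }, right has 1 {tulip}.
  Root lime: left subtree has 2 nodes {fig, mint}, right has 1 {lily}.
    Root mint: left subtree has 1 node {fig}, right has 0 { }.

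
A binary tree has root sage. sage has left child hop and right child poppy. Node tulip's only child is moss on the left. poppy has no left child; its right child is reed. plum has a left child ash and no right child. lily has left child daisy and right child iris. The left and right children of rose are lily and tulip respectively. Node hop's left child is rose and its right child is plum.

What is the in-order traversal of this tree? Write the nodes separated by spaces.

In-order visits the left subtree, then the node, then the right subtree.
At sage: go left to hop.
  At hop: go left to rose.
    At rose: go left to lily.
      At lily: go left to daisy.
        daisy is a leaf — visit daisy.
      Visit lily.
      At lily: go right to iris.
        iris is a leaf — visit iris.
    Visit rose.
    At rose: go right to tulip.
      At tulip: go left to moss.
        moss is a leaf — visit moss.
      Visit tulip.
      At tulip: no right child.
  Visit hop.
  At hop: go right to plum.
    At plum: go left to ash.
      ash is a leaf — visit ash.
    Visit plum.
    At plum: no right child.
Visit sage.
At sage: go right to poppy.
  At poppy: no left child.
  Visit poppy.
  At poppy: go right to reed.
    reed is a leaf — visit reed.

daisy lily iris rose moss tulip hop ash plum sage poppy reed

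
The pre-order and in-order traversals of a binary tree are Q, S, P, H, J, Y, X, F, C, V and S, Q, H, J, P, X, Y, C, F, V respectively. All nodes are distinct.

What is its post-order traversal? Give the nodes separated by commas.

S, J, H, X, C, V, F, Y, P, Q

The first element of pre-order is the root; it splits in-order into left and right subtrees.
Root Q: left subtree has 1 node {S}, right has 8 {H, J, P, X, Y, C, F, V}.
  Root P: left subtree has 2 nodes {H, J}, right has 5 {X, Y, C, F, V}.
    Root H: left subtree has 0 nodes { }, right has 1 {J}.
    Root Y: left subtree has 1 node {X}, right has 3 {C, F, V}.
      Root F: left subtree has 1 node {C}, right has 1 {V}.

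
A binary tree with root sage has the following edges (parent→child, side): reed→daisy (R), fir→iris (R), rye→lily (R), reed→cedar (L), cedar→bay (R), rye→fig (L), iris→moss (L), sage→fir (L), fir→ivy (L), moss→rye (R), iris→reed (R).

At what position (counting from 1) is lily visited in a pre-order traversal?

Pre-order visits the node, then its left subtree, then its right subtree.
Visit sage.
At sage: go left to fir.
  Visit fir.
  At fir: go left to ivy.
    ivy is a leaf — visit ivy.
  At fir: go right to iris.
    Visit iris.
    At iris: go left to moss.
      Visit moss.
      At moss: no left child.
      At moss: go right to rye.
        Visit rye.
        At rye: go left to fig.
          fig is a leaf — visit fig.
        At rye: go right to lily.
          lily is a leaf — visit lily.
    At iris: go right to reed.
      Visit reed.
      At reed: go left to cedar.
        Visit cedar.
        At cedar: no left child.
        At cedar: go right to bay.
          bay is a leaf — visit bay.
      At reed: go right to daisy.
        daisy is a leaf — visit daisy.
At sage: no right child.
Full pre-order sequence: sage, fir, ivy, iris, moss, rye, fig, lily, reed, cedar, bay, daisy.

8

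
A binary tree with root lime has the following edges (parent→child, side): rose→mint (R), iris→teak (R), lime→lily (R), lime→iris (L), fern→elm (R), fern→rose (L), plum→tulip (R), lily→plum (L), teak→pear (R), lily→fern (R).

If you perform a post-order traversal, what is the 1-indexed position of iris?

Post-order visits the left subtree, then the right subtree, then the node.
At lime: go left to iris.
  At iris: no left child.
  At iris: go right to teak.
    At teak: no left child.
    At teak: go right to pear.
      pear is a leaf — visit pear.
    Visit teak.
  Visit iris.
At lime: go right to lily.
  At lily: go left to plum.
    At plum: no left child.
    At plum: go right to tulip.
      tulip is a leaf — visit tulip.
    Visit plum.
  At lily: go right to fern.
    At fern: go left to rose.
      At rose: no left child.
      At rose: go right to mint.
        mint is a leaf — visit mint.
      Visit rose.
    At fern: go right to elm.
      elm is a leaf — visit elm.
    Visit fern.
  Visit lily.
Visit lime.
Full post-order sequence: pear, teak, iris, tulip, plum, mint, rose, elm, fern, lily, lime.

3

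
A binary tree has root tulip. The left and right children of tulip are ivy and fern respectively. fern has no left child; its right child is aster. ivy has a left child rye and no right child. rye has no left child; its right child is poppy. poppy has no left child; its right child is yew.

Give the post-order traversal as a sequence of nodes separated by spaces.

yew poppy rye ivy aster fern tulip

Post-order visits the left subtree, then the right subtree, then the node.
At tulip: go left to ivy.
  At ivy: go left to rye.
    At rye: no left child.
    At rye: go right to poppy.
      At poppy: no left child.
      At poppy: go right to yew.
        yew is a leaf — visit yew.
      Visit poppy.
    Visit rye.
  At ivy: no right child.
  Visit ivy.
At tulip: go right to fern.
  At fern: no left child.
  At fern: go right to aster.
    aster is a leaf — visit aster.
  Visit fern.
Visit tulip.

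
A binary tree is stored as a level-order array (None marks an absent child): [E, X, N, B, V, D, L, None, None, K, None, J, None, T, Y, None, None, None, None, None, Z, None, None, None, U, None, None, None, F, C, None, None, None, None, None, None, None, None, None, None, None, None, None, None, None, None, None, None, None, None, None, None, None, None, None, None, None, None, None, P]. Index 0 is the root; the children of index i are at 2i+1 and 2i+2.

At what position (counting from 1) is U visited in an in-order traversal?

8

In-order visits the left subtree, then the node, then the right subtree.
At E: go left to X.
  At X: go left to B.
    B is a leaf — visit B.
  Visit X.
  At X: go right to V.
    At V: go left to K.
      At K: no left child.
      Visit K.
      At K: go right to Z.
        Z is a leaf — visit Z.
    Visit V.
    At V: no right child.
Visit E.
At E: go right to N.
  At N: go left to D.
    At D: go left to J.
      At J: no left child.
      Visit J.
      At J: go right to U.
        U is a leaf — visit U.
    Visit D.
    At D: no right child.
  Visit N.
  At N: go right to L.
    At L: go left to T.
      At T: no left child.
      Visit T.
      At T: go right to F.
        F is a leaf — visit F.
    Visit L.
    At L: go right to Y.
      At Y: go left to C.
        At C: go left to P.
          P is a leaf — visit P.
        Visit C.
        At C: no right child.
      Visit Y.
      At Y: no right child.
Full in-order sequence: B, X, K, Z, V, E, J, U, D, N, T, F, L, P, C, Y.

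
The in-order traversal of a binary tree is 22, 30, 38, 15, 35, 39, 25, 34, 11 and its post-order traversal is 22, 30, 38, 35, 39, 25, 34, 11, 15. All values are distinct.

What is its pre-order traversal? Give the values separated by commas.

The last element of post-order is the root; it splits in-order into left and right subtrees.
Root 15: left subtree has 3 nodes {22, 30, 38}, right has 5 {35, 39, 25, 34, 11}.
  Root 38: left subtree has 2 nodes {22, 30}, right has 0 { }.
    Root 30: left subtree has 1 node {22}, right has 0 { }.
  Root 11: left subtree has 4 nodes {35, 39, 25, 34}, right has 0 { }.
    Root 34: left subtree has 3 nodes {35, 39, 25}, right has 0 { }.
      Root 25: left subtree has 2 nodes {35, 39}, right has 0 { }.
        Root 39: left subtree has 1 node {35}, right has 0 { }.

15, 38, 30, 22, 11, 34, 25, 39, 35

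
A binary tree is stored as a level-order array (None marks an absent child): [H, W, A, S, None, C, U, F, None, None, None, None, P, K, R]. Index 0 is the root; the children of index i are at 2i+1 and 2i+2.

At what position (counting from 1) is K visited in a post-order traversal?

6

Post-order visits the left subtree, then the right subtree, then the node.
At H: go left to W.
  At W: go left to S.
    At S: go left to F.
      F is a leaf — visit F.
    At S: no right child.
    Visit S.
  At W: no right child.
  Visit W.
At H: go right to A.
  At A: go left to C.
    At C: no left child.
    At C: go right to P.
      P is a leaf — visit P.
    Visit C.
  At A: go right to U.
    At U: go left to K.
      K is a leaf — visit K.
    At U: go right to R.
      R is a leaf — visit R.
    Visit U.
  Visit A.
Visit H.
Full post-order sequence: F, S, W, P, C, K, R, U, A, H.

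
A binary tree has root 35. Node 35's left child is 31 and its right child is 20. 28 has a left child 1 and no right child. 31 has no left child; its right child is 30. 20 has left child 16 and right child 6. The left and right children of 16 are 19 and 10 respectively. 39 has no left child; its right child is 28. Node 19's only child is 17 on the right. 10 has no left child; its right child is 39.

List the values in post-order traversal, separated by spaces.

Post-order visits the left subtree, then the right subtree, then the node.
At 35: go left to 31.
  At 31: no left child.
  At 31: go right to 30.
    30 is a leaf — visit 30.
  Visit 31.
At 35: go right to 20.
  At 20: go left to 16.
    At 16: go left to 19.
      At 19: no left child.
      At 19: go right to 17.
        17 is a leaf — visit 17.
      Visit 19.
    At 16: go right to 10.
      At 10: no left child.
      At 10: go right to 39.
        At 39: no left child.
        At 39: go right to 28.
          At 28: go left to 1.
            1 is a leaf — visit 1.
          At 28: no right child.
          Visit 28.
        Visit 39.
      Visit 10.
    Visit 16.
  At 20: go right to 6.
    6 is a leaf — visit 6.
  Visit 20.
Visit 35.

30 31 17 19 1 28 39 10 16 6 20 35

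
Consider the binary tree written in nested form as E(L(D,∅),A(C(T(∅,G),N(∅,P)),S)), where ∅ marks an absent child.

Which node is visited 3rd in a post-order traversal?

G

Post-order visits the left subtree, then the right subtree, then the node.
At E: go left to L.
  At L: go left to D.
    D is a leaf — visit D.
  At L: no right child.
  Visit L.
At E: go right to A.
  At A: go left to C.
    At C: go left to T.
      At T: no left child.
      At T: go right to G.
        G is a leaf — visit G.
      Visit T.
    At C: go right to N.
      At N: no left child.
      At N: go right to P.
        P is a leaf — visit P.
      Visit N.
    Visit C.
  At A: go right to S.
    S is a leaf — visit S.
  Visit A.
Visit E.
Full post-order sequence: D, L, G, T, P, N, C, S, A, E.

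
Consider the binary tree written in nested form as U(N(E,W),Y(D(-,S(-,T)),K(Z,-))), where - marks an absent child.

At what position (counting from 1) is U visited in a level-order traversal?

1

Level-order visits nodes level by level from the root, left to right within each level.
Level 0: U
Level 1: N, Y
Level 2: E, W, D, K
Level 3: S, Z
Level 4: T
Full level-order sequence: U, N, Y, E, W, D, K, S, Z, T.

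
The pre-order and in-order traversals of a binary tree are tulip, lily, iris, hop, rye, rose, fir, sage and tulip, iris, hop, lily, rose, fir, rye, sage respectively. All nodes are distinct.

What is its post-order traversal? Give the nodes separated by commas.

hop, iris, fir, rose, sage, rye, lily, tulip

The first element of pre-order is the root; it splits in-order into left and right subtrees.
Root tulip: left subtree has 0 nodes { }, right has 7 {iris, hop, lily, rose, fir, rye, sage}.
  Root lily: left subtree has 2 nodes {iris, hop}, right has 4 {rose, fir, rye, sage}.
    Root iris: left subtree has 0 nodes { }, right has 1 {hop}.
    Root rye: left subtree has 2 nodes {rose, fir}, right has 1 {sage}.
      Root rose: left subtree has 0 nodes { }, right has 1 {fir}.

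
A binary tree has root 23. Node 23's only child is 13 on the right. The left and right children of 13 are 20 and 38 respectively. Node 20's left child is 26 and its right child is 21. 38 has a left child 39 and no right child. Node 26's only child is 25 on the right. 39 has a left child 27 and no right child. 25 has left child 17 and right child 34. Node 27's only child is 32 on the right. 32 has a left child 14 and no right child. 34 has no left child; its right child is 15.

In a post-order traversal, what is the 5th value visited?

Post-order visits the left subtree, then the right subtree, then the node.
At 23: no left child.
At 23: go right to 13.
  At 13: go left to 20.
    At 20: go left to 26.
      At 26: no left child.
      At 26: go right to 25.
        At 25: go left to 17.
          17 is a leaf — visit 17.
        At 25: go right to 34.
          At 34: no left child.
          At 34: go right to 15.
            15 is a leaf — visit 15.
          Visit 34.
        Visit 25.
      Visit 26.
    At 20: go right to 21.
      21 is a leaf — visit 21.
    Visit 20.
  At 13: go right to 38.
    At 38: go left to 39.
      At 39: go left to 27.
        At 27: no left child.
        At 27: go right to 32.
          At 32: go left to 14.
            14 is a leaf — visit 14.
          At 32: no right child.
          Visit 32.
        Visit 27.
      At 39: no right child.
      Visit 39.
    At 38: no right child.
    Visit 38.
  Visit 13.
Visit 23.
Full post-order sequence: 17, 15, 34, 25, 26, 21, 20, 14, 32, 27, 39, 38, 13, 23.

26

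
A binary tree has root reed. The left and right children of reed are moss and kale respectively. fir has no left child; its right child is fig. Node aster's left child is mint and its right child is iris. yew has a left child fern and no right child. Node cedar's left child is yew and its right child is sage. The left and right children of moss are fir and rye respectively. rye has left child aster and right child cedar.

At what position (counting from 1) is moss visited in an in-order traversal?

In-order visits the left subtree, then the node, then the right subtree.
At reed: go left to moss.
  At moss: go left to fir.
    At fir: no left child.
    Visit fir.
    At fir: go right to fig.
      fig is a leaf — visit fig.
  Visit moss.
  At moss: go right to rye.
    At rye: go left to aster.
      At aster: go left to mint.
        mint is a leaf — visit mint.
      Visit aster.
      At aster: go right to iris.
        iris is a leaf — visit iris.
    Visit rye.
    At rye: go right to cedar.
      At cedar: go left to yew.
        At yew: go left to fern.
          fern is a leaf — visit fern.
        Visit yew.
        At yew: no right child.
      Visit cedar.
      At cedar: go right to sage.
        sage is a leaf — visit sage.
Visit reed.
At reed: go right to kale.
  kale is a leaf — visit kale.
Full in-order sequence: fir, fig, moss, mint, aster, iris, rye, fern, yew, cedar, sage, reed, kale.

3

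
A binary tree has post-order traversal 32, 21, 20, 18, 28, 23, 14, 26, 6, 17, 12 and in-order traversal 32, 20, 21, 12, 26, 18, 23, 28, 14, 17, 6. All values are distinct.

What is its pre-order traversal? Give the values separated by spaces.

The last element of post-order is the root; it splits in-order into left and right subtrees.
Root 12: left subtree has 3 nodes {32, 20, 21}, right has 7 {26, 18, 23, 28, 14, 17, 6}.
  Root 20: left subtree has 1 node {32}, right has 1 {21}.
  Root 17: left subtree has 5 nodes {26, 18, 23, 28, 14}, right has 1 {6}.
    Root 26: left subtree has 0 nodes { }, right has 4 {18, 23, 28, 14}.
      Root 14: left subtree has 3 nodes {18, 23, 28}, right has 0 { }.
        Root 23: left subtree has 1 node {18}, right has 1 {28}.

12 20 32 21 17 26 14 23 18 28 6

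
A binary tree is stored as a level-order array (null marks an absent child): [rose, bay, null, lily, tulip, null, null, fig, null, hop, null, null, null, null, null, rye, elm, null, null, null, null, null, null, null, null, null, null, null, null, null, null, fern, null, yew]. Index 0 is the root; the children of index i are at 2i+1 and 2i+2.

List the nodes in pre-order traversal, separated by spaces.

rose bay lily fig rye fern elm yew tulip hop

Pre-order visits the node, then its left subtree, then its right subtree.
Visit rose.
At rose: go left to bay.
  Visit bay.
  At bay: go left to lily.
    Visit lily.
    At lily: go left to fig.
      Visit fig.
      At fig: go left to rye.
        Visit rye.
        At rye: go left to fern.
          fern is a leaf — visit fern.
        At rye: no right child.
      At fig: go right to elm.
        Visit elm.
        At elm: go left to yew.
          yew is a leaf — visit yew.
        At elm: no right child.
    At lily: no right child.
  At bay: go right to tulip.
    Visit tulip.
    At tulip: go left to hop.
      hop is a leaf — visit hop.
    At tulip: no right child.
At rose: no right child.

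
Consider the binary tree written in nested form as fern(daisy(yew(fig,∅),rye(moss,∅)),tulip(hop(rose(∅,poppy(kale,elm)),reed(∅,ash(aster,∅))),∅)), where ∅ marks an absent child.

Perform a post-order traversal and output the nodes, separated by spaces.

fig yew moss rye daisy kale elm poppy rose aster ash reed hop tulip fern

Post-order visits the left subtree, then the right subtree, then the node.
At fern: go left to daisy.
  At daisy: go left to yew.
    At yew: go left to fig.
      fig is a leaf — visit fig.
    At yew: no right child.
    Visit yew.
  At daisy: go right to rye.
    At rye: go left to moss.
      moss is a leaf — visit moss.
    At rye: no right child.
    Visit rye.
  Visit daisy.
At fern: go right to tulip.
  At tulip: go left to hop.
    At hop: go left to rose.
      At rose: no left child.
      At rose: go right to poppy.
        At poppy: go left to kale.
          kale is a leaf — visit kale.
        At poppy: go right to elm.
          elm is a leaf — visit elm.
        Visit poppy.
      Visit rose.
    At hop: go right to reed.
      At reed: no left child.
      At reed: go right to ash.
        At ash: go left to aster.
          aster is a leaf — visit aster.
        At ash: no right child.
        Visit ash.
      Visit reed.
    Visit hop.
  At tulip: no right child.
  Visit tulip.
Visit fern.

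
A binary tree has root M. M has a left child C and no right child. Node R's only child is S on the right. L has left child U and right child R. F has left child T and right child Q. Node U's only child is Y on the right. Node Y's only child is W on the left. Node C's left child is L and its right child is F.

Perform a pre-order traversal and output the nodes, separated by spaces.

Pre-order visits the node, then its left subtree, then its right subtree.
Visit M.
At M: go left to C.
  Visit C.
  At C: go left to L.
    Visit L.
    At L: go left to U.
      Visit U.
      At U: no left child.
      At U: go right to Y.
        Visit Y.
        At Y: go left to W.
          W is a leaf — visit W.
        At Y: no right child.
    At L: go right to R.
      Visit R.
      At R: no left child.
      At R: go right to S.
        S is a leaf — visit S.
  At C: go right to F.
    Visit F.
    At F: go left to T.
      T is a leaf — visit T.
    At F: go right to Q.
      Q is a leaf — visit Q.
At M: no right child.

M C L U Y W R S F T Q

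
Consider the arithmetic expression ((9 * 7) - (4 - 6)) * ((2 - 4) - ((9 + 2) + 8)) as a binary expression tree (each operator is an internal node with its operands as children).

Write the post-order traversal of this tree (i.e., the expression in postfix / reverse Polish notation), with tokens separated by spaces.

9 7 * 4 6 - - 2 4 - 9 2 + 8 + - *

Post-order on an expression tree gives postfix notation: for each operator, emit left operand, right operand, then the operator.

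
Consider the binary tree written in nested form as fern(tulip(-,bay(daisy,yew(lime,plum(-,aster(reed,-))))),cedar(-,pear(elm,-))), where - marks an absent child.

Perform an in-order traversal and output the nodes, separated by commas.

In-order visits the left subtree, then the node, then the right subtree.
At fern: go left to tulip.
  At tulip: no left child.
  Visit tulip.
  At tulip: go right to bay.
    At bay: go left to daisy.
      daisy is a leaf — visit daisy.
    Visit bay.
    At bay: go right to yew.
      At yew: go left to lime.
        lime is a leaf — visit lime.
      Visit yew.
      At yew: go right to plum.
        At plum: no left child.
        Visit plum.
        At plum: go right to aster.
          At aster: go left to reed.
            reed is a leaf — visit reed.
          Visit aster.
          At aster: no right child.
Visit fern.
At fern: go right to cedar.
  At cedar: no left child.
  Visit cedar.
  At cedar: go right to pear.
    At pear: go left to elm.
      elm is a leaf — visit elm.
    Visit pear.
    At pear: no right child.

tulip, daisy, bay, lime, yew, plum, reed, aster, fern, cedar, elm, pear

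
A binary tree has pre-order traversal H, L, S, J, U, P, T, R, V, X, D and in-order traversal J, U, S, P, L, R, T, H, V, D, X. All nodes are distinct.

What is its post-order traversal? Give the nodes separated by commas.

U, J, P, S, R, T, L, D, X, V, H

The first element of pre-order is the root; it splits in-order into left and right subtrees.
Root H: left subtree has 7 nodes {J, U, S, P, L, R, T}, right has 3 {V, D, X}.
  Root L: left subtree has 4 nodes {J, U, S, P}, right has 2 {R, T}.
    Root S: left subtree has 2 nodes {J, U}, right has 1 {P}.
      Root J: left subtree has 0 nodes { }, right has 1 {U}.
    Root T: left subtree has 1 node {R}, right has 0 { }.
  Root V: left subtree has 0 nodes { }, right has 2 {D, X}.
    Root X: left subtree has 1 node {D}, right has 0 { }.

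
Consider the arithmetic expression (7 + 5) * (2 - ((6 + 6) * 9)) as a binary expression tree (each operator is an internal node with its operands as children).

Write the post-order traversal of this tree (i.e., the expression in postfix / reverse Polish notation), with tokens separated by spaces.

7 5 + 2 6 6 + 9 * - *

Post-order on an expression tree gives postfix notation: for each operator, emit left operand, right operand, then the operator.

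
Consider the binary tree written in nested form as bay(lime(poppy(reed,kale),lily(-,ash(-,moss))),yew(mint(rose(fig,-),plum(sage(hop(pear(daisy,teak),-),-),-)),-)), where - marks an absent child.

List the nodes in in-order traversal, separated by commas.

reed, poppy, kale, lime, lily, ash, moss, bay, fig, rose, mint, daisy, pear, teak, hop, sage, plum, yew

In-order visits the left subtree, then the node, then the right subtree.
At bay: go left to lime.
  At lime: go left to poppy.
    At poppy: go left to reed.
      reed is a leaf — visit reed.
    Visit poppy.
    At poppy: go right to kale.
      kale is a leaf — visit kale.
  Visit lime.
  At lime: go right to lily.
    At lily: no left child.
    Visit lily.
    At lily: go right to ash.
      At ash: no left child.
      Visit ash.
      At ash: go right to moss.
        moss is a leaf — visit moss.
Visit bay.
At bay: go right to yew.
  At yew: go left to mint.
    At mint: go left to rose.
      At rose: go left to fig.
        fig is a leaf — visit fig.
      Visit rose.
      At rose: no right child.
    Visit mint.
    At mint: go right to plum.
      At plum: go left to sage.
        At sage: go left to hop.
          At hop: go left to pear.
            At pear: go left to daisy.
              daisy is a leaf — visit daisy.
            Visit pear.
            At pear: go right to teak.
              teak is a leaf — visit teak.
          Visit hop.
          At hop: no right child.
        Visit sage.
        At sage: no right child.
      Visit plum.
      At plum: no right child.
  Visit yew.
  At yew: no right child.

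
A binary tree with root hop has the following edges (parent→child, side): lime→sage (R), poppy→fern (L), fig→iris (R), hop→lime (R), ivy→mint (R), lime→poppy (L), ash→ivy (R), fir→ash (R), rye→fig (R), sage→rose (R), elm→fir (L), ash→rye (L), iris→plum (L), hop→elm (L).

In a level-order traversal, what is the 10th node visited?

rye

Level-order visits nodes level by level from the root, left to right within each level.
Level 0: hop
Level 1: elm, lime
Level 2: fir, poppy, sage
Level 3: ash, fern, rose
Level 4: rye, ivy
Level 5: fig, mint
Level 6: iris
Level 7: plum
Full level-order sequence: hop, elm, lime, fir, poppy, sage, ash, fern, rose, rye, ivy, fig, mint, iris, plum.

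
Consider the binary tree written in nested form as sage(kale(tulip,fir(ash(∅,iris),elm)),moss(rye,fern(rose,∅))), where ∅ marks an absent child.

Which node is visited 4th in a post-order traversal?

Post-order visits the left subtree, then the right subtree, then the node.
At sage: go left to kale.
  At kale: go left to tulip.
    tulip is a leaf — visit tulip.
  At kale: go right to fir.
    At fir: go left to ash.
      At ash: no left child.
      At ash: go right to iris.
        iris is a leaf — visit iris.
      Visit ash.
    At fir: go right to elm.
      elm is a leaf — visit elm.
    Visit fir.
  Visit kale.
At sage: go right to moss.
  At moss: go left to rye.
    rye is a leaf — visit rye.
  At moss: go right to fern.
    At fern: go left to rose.
      rose is a leaf — visit rose.
    At fern: no right child.
    Visit fern.
  Visit moss.
Visit sage.
Full post-order sequence: tulip, iris, ash, elm, fir, kale, rye, rose, fern, moss, sage.

elm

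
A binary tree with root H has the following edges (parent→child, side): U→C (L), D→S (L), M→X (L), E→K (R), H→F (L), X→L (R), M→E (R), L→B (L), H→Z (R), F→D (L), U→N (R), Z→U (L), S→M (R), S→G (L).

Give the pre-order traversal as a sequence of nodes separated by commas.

Pre-order visits the node, then its left subtree, then its right subtree.
Visit H.
At H: go left to F.
  Visit F.
  At F: go left to D.
    Visit D.
    At D: go left to S.
      Visit S.
      At S: go left to G.
        G is a leaf — visit G.
      At S: go right to M.
        Visit M.
        At M: go left to X.
          Visit X.
          At X: no left child.
          At X: go right to L.
            Visit L.
            At L: go left to B.
              B is a leaf — visit B.
            At L: no right child.
        At M: go right to E.
          Visit E.
          At E: no left child.
          At E: go right to K.
            K is a leaf — visit K.
    At D: no right child.
  At F: no right child.
At H: go right to Z.
  Visit Z.
  At Z: go left to U.
    Visit U.
    At U: go left to C.
      C is a leaf — visit C.
    At U: go right to N.
      N is a leaf — visit N.
  At Z: no right child.

H, F, D, S, G, M, X, L, B, E, K, Z, U, C, N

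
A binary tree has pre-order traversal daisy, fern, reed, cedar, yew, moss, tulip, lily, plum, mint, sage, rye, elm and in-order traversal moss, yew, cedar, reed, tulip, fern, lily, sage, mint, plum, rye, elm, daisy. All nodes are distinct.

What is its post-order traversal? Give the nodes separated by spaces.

The first element of pre-order is the root; it splits in-order into left and right subtrees.
Root daisy: left subtree has 12 nodes {moss, yew, cedar, reed, tulip, fern, lily, sage, mint, plum, rye, elm}, right has 0 { }.
  Root fern: left subtree has 5 nodes {moss, yew, cedar, reed, tulip}, right has 6 {lily, sage, mint, plum, rye, elm}.
    Root reed: left subtree has 3 nodes {moss, yew, cedar}, right has 1 {tulip}.
      Root cedar: left subtree has 2 nodes {moss, yew}, right has 0 { }.
        Root yew: left subtree has 1 node {moss}, right has 0 { }.
    Root lily: left subtree has 0 nodes { }, right has 5 {sage, mint, plum, rye, elm}.
      Root plum: left subtree has 2 nodes {sage, mint}, right has 2 {rye, elm}.
        Root mint: left subtree has 1 node {sage}, right has 0 { }.
        Root rye: left subtree has 0 nodes { }, right has 1 {elm}.

moss yew cedar tulip reed sage mint elm rye plum lily fern daisy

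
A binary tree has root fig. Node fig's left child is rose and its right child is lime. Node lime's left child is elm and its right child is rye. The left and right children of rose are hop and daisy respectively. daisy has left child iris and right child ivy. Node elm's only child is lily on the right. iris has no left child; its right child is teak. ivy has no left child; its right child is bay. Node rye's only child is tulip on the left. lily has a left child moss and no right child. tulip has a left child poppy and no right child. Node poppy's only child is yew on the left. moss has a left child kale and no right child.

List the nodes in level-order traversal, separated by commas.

fig, rose, lime, hop, daisy, elm, rye, iris, ivy, lily, tulip, teak, bay, moss, poppy, kale, yew

Level-order visits nodes level by level from the root, left to right within each level.
Level 0: fig
Level 1: rose, lime
Level 2: hop, daisy, elm, rye
Level 3: iris, ivy, lily, tulip
Level 4: teak, bay, moss, poppy
Level 5: kale, yew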